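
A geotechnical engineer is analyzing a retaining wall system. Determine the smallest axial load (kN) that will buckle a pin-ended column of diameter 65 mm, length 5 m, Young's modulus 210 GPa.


I = pi * d^4 / 64 = 876240.51 mm^4
L = 5000.0 mm
P_cr = pi^2 * E * I / L^2
= 9.8696 * 210000.0 * 876240.51 / 5000.0^2
= 72644.44 N = 72.6444 kN

72.6444 kN


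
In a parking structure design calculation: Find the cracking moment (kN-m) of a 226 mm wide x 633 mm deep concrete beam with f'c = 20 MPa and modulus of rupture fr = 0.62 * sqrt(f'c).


fr = 0.62 * sqrt(20) = 0.62 * 4.4721 = 2.7727 MPa
I = 226 * 633^3 / 12 = 4776813913.5 mm^4
y_t = 316.5 mm
M_cr = fr * I / y_t = 2.7727 * 4776813913.5 / 316.5 N-mm
= 41.8477 kN-m

41.8477 kN-m


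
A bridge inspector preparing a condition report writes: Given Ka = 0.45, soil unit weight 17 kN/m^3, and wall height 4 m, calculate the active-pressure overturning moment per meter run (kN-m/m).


Pa = 0.5 * Ka * gamma * H^2
= 0.5 * 0.45 * 17 * 4^2
= 61.2 kN/m
Arm = H / 3 = 4 / 3 = 1.3333 m
Mo = Pa * arm = Pa * H / 3 = 61.2 * 4 / 3 = 81.6 kN-m/m

81.6 kN-m/m


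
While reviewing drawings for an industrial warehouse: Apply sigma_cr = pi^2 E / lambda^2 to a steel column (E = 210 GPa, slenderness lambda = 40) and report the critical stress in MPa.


sigma_cr = pi^2 * E / lambda^2
= 9.8696 * 210000.0 / 40^2
= 9.8696 * 210000.0 / 1600
= 1295.3856 MPa

1295.3856 MPa


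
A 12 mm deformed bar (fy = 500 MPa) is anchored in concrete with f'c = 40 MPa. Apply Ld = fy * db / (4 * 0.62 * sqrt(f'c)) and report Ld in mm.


Ld = (fy * db) / (4 * 0.62 * sqrt(f'c))
= (500 * 12) / (4 * 0.62 * sqrt(40))
= 6000 / 15.6849
= 382.53 mm

382.53 mm


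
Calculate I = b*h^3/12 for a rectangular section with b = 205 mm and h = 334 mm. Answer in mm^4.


I = b * h^3 / 12
= 205 * 334^3 / 12
= 205 * 37259704 / 12
= 636519943.33 mm^4

636519943.33 mm^4


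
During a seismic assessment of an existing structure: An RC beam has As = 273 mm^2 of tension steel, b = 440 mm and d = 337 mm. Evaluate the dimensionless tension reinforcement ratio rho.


rho = As / (b * d)
= 273 / (440 * 337)
= 273 / 148280
= 0.001841 (dimensionless)

0.001841 (dimensionless)


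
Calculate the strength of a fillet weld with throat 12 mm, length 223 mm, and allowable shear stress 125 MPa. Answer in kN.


Strength = throat * length * allowable stress
= 12 * 223 * 125 N
= 334500 N
= 334.5 kN

334.5 kN


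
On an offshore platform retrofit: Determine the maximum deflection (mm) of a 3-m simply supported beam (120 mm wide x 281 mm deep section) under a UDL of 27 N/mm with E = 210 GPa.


I = 120 * 281^3 / 12 = 221880410.0 mm^4
L = 3000.0 mm, w = 27 N/mm, E = 210000.0 MPa
delta = 5 * w * L^4 / (384 * E * I)
= 5 * 27 * 3000.0^4 / (384 * 210000.0 * 221880410.0)
= 0.6112 mm

0.6112 mm


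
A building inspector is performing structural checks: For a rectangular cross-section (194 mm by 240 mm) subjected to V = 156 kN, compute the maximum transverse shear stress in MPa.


A = b * h = 194 * 240 = 46560 mm^2
V = 156 kN = 156000.0 N
tau_max = 1.5 * V / A = 1.5 * 156000.0 / 46560
= 5.0258 MPa

5.0258 MPa


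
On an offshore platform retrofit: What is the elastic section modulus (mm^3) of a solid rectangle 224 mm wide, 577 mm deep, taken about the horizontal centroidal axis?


S = b * h^2 / 6
= 224 * 577^2 / 6
= 224 * 332929 / 6
= 12429349.33 mm^3

12429349.33 mm^3


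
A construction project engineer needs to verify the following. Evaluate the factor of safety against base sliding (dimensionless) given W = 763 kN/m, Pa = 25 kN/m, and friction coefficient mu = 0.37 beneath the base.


Resisting force = mu * W = 0.37 * 763 = 282.31 kN/m
FOS = Resisting / Driving = 282.31 / 25
= 11.2924 (dimensionless)

11.2924 (dimensionless)


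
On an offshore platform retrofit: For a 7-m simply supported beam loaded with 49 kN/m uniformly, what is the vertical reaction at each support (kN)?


Total load = w * L = 49 * 7 = 343 kN
By symmetry, each reaction R = total / 2 = 343 / 2 = 171.5 kN

171.5 kN


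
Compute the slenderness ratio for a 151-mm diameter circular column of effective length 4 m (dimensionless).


Radius of gyration r = d / 4 = 151 / 4 = 37.75 mm
L_eff = 4000.0 mm
Slenderness ratio = L / r = 4000.0 / 37.75 = 105.96 (dimensionless)

105.96 (dimensionless)


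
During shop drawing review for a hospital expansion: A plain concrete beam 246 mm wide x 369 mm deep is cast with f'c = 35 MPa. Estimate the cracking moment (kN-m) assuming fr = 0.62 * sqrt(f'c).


fr = 0.62 * sqrt(35) = 0.62 * 5.9161 = 3.668 MPa
I = 246 * 369^3 / 12 = 1029989884.5 mm^4
y_t = 184.5 mm
M_cr = fr * I / y_t = 3.668 * 1029989884.5 / 184.5 N-mm
= 20.4768 kN-m

20.4768 kN-m


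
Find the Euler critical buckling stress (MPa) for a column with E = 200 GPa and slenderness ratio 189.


sigma_cr = pi^2 * E / lambda^2
= 9.8696 * 200000.0 / 189^2
= 9.8696 * 200000.0 / 35721
= 55.2594 MPa

55.2594 MPa


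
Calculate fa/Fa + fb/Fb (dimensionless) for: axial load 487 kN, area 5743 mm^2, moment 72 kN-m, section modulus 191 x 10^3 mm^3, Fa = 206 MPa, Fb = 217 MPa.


f_a = P / A = 487000.0 / 5743 = 84.7989 MPa
f_b = M / S = 72000000.0 / 191000.0 = 376.9634 MPa
Ratio = f_a / Fa + f_b / Fb
= 84.7989 / 206 + 376.9634 / 217
= 2.1488 (dimensionless)

2.1488 (dimensionless)


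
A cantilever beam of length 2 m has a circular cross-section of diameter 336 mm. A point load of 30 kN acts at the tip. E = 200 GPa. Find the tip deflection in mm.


I = pi * d^4 / 64 = pi * 336^4 / 64 = 625643602.8 mm^4
L = 2000.0 mm, P = 30000.0 N, E = 200000.0 MPa
delta = P * L^3 / (3 * E * I)
= 30000.0 * 2000.0^3 / (3 * 200000.0 * 625643602.8)
= 0.6393 mm

0.6393 mm


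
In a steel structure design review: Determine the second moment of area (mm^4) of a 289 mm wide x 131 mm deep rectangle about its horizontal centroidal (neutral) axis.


I = b * h^3 / 12
= 289 * 131^3 / 12
= 289 * 2248091 / 12
= 54141524.92 mm^4

54141524.92 mm^4


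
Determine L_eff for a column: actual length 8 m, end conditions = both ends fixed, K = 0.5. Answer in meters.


L_eff = K * L
= 0.5 * 8
= 4.0 m

4.0 m


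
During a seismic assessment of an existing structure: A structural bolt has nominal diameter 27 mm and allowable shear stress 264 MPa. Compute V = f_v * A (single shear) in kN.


A = pi * d^2 / 4 = pi * 27^2 / 4 = 572.5553 mm^2
V = f_v * A / 1000 = 264 * 572.5553 / 1000
= 151.1546 kN

151.1546 kN


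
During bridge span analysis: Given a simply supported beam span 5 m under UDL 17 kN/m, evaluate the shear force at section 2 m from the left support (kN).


R_A = w * L / 2 = 17 * 5 / 2 = 42.5 kN
V(x) = R_A - w * x = 42.5 - 17 * 2
= 8.5 kN

8.5 kN


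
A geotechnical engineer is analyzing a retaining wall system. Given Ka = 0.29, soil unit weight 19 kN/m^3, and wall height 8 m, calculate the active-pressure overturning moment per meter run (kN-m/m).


Pa = 0.5 * Ka * gamma * H^2
= 0.5 * 0.29 * 19 * 8^2
= 176.32 kN/m
Arm = H / 3 = 8 / 3 = 2.6667 m
Mo = Pa * arm = Pa * H / 3 = 176.32 * 8 / 3 = 470.1867 kN-m/m

470.1867 kN-m/m


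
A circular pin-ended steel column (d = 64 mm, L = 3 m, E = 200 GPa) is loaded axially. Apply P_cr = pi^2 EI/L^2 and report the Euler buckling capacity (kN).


I = pi * d^4 / 64 = 823549.66 mm^4
L = 3000.0 mm
P_cr = pi^2 * E * I / L^2
= 9.8696 * 200000.0 * 823549.66 / 3000.0^2
= 180624.65 N = 180.6247 kN

180.6247 kN


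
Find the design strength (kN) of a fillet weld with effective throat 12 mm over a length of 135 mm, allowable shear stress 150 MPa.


Strength = throat * length * allowable stress
= 12 * 135 * 150 N
= 243000 N
= 243.0 kN

243.0 kN


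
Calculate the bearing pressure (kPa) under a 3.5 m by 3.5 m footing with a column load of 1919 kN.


A = 3.5 * 3.5 = 12.25 m^2
q = P / A = 1919 / 12.25
= 156.6531 kPa

156.6531 kPa


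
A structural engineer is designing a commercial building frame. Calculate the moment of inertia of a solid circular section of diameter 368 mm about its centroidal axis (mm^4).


r = d / 2 = 368 / 2 = 184.0 mm
I = pi * r^4 / 4 = pi * 184.0^4 / 4
= 900245944.09 mm^4

900245944.09 mm^4


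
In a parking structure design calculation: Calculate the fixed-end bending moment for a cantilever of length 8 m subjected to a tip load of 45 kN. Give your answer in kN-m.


For a cantilever with a point load at the free end:
M_max = P * L = 45 * 8 = 360 kN-m

360 kN-m


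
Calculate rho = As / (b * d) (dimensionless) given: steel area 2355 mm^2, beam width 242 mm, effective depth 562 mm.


rho = As / (b * d)
= 2355 / (242 * 562)
= 2355 / 136004
= 0.017316 (dimensionless)

0.017316 (dimensionless)


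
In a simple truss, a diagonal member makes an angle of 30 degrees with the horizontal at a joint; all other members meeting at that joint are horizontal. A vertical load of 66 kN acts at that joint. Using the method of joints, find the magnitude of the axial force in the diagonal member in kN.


At the joint, only the diagonal has a vertical component, so vertical equilibrium gives:
F * sin(30) = 66
F = 66 / sin(30)
= 66 / 0.5
= 132.0 kN

132.0 kN


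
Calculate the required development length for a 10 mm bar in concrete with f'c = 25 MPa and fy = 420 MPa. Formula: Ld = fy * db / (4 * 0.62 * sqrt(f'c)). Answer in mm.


Ld = (fy * db) / (4 * 0.62 * sqrt(f'c))
= (420 * 10) / (4 * 0.62 * sqrt(25))
= 4200 / 12.4
= 338.71 mm

338.71 mm


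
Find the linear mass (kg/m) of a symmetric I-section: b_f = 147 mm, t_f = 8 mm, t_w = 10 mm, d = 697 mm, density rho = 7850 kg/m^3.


A_flanges = 2 * 147 * 8 = 2352 mm^2
A_web = (697 - 2 * 8) * 10 = 6810 mm^2
A_total = 2352 + 6810 = 9162 mm^2 = 0.009162 m^2
Weight = rho * A = 7850 * 0.009162 = 71.9217 kg/m

71.9217 kg/m


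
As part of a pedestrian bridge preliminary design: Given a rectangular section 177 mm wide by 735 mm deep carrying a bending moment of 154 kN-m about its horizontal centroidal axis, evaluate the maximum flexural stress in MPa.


I = b * h^3 / 12 = 177 * 735^3 / 12 = 5856714281.25 mm^4
y = h / 2 = 735 / 2 = 367.5 mm
M = 154 kN-m = 154000000.0 N-mm
sigma = M * y / I = 154000000.0 * 367.5 / 5856714281.25
= 9.66 MPa

9.66 MPa


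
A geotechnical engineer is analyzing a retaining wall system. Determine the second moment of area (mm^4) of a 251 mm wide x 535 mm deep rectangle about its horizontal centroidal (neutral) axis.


I = b * h^3 / 12
= 251 * 535^3 / 12
= 251 * 153130375 / 12
= 3202977010.42 mm^4

3202977010.42 mm^4


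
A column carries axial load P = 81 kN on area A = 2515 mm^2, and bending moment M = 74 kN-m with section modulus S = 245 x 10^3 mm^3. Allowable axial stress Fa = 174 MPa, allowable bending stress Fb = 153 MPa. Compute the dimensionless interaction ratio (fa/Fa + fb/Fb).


f_a = P / A = 81000.0 / 2515 = 32.2068 MPa
f_b = M / S = 74000000.0 / 245000.0 = 302.0408 MPa
Ratio = f_a / Fa + f_b / Fb
= 32.2068 / 174 + 302.0408 / 153
= 2.1592 (dimensionless)

2.1592 (dimensionless)


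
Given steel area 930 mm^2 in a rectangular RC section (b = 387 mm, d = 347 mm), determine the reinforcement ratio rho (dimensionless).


rho = As / (b * d)
= 930 / (387 * 347)
= 930 / 134289
= 0.006925 (dimensionless)

0.006925 (dimensionless)


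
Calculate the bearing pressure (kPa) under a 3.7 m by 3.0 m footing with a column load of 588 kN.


A = 3.7 * 3.0 = 11.1 m^2
q = P / A = 588 / 11.1
= 52.973 kPa

52.973 kPa


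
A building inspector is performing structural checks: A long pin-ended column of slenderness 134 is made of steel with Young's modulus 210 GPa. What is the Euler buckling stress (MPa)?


sigma_cr = pi^2 * E / lambda^2
= 9.8696 * 210000.0 / 134^2
= 9.8696 * 210000.0 / 17956
= 115.4275 MPa

115.4275 MPa


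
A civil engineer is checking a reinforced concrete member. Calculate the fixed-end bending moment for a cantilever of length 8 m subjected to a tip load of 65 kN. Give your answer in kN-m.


For a cantilever with a point load at the free end:
M_max = P * L = 65 * 8 = 520 kN-m

520 kN-m


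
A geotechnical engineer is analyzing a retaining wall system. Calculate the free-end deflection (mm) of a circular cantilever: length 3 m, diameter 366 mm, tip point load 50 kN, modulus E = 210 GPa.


I = pi * d^4 / 64 = pi * 366^4 / 64 = 880834345.46 mm^4
L = 3000.0 mm, P = 50000.0 N, E = 210000.0 MPa
delta = P * L^3 / (3 * E * I)
= 50000.0 * 3000.0^3 / (3 * 210000.0 * 880834345.46)
= 2.4328 mm

2.4328 mm


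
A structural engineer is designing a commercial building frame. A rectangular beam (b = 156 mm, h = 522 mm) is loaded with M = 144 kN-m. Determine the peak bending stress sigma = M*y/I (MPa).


I = b * h^3 / 12 = 156 * 522^3 / 12 = 1849076424.0 mm^4
y = h / 2 = 522 / 2 = 261.0 mm
M = 144 kN-m = 144000000.0 N-mm
sigma = M * y / I = 144000000.0 * 261.0 / 1849076424.0
= 20.33 MPa

20.33 MPa


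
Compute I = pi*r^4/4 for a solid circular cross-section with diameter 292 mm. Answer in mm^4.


r = d / 2 = 292 / 2 = 146.0 mm
I = pi * r^4 / 4 = pi * 146.0^4 / 4
= 356862821.2 mm^4

356862821.2 mm^4


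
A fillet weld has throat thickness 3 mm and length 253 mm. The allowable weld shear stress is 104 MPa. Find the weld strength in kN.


Strength = throat * length * allowable stress
= 3 * 253 * 104 N
= 78936 N
= 78.94 kN

78.94 kN


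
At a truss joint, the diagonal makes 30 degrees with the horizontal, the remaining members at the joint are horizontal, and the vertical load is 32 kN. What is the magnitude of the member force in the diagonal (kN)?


At the joint, only the diagonal has a vertical component, so vertical equilibrium gives:
F * sin(30) = 32
F = 32 / sin(30)
= 32 / 0.5
= 64.0 kN

64.0 kN


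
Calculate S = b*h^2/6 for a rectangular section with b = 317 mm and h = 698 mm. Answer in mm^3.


S = b * h^2 / 6
= 317 * 698^2 / 6
= 317 * 487204 / 6
= 25740611.33 mm^3

25740611.33 mm^3


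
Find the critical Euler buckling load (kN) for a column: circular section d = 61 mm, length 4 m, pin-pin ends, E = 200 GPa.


I = pi * d^4 / 64 = 679656.13 mm^4
L = 4000.0 mm
P_cr = pi^2 * E * I / L^2
= 9.8696 * 200000.0 * 679656.13 / 4000.0^2
= 83849.21 N = 83.8492 kN

83.8492 kN


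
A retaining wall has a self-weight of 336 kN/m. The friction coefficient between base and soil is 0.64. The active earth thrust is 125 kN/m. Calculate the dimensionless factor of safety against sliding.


Resisting force = mu * W = 0.64 * 336 = 215.04 kN/m
FOS = Resisting / Driving = 215.04 / 125
= 1.7203 (dimensionless)

1.7203 (dimensionless)


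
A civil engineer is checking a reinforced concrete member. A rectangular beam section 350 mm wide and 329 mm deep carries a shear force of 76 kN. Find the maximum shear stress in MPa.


A = b * h = 350 * 329 = 115150 mm^2
V = 76 kN = 76000.0 N
tau_max = 1.5 * V / A = 1.5 * 76000.0 / 115150
= 0.99 MPa

0.99 MPa


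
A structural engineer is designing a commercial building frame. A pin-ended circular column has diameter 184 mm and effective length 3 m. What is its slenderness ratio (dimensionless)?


Radius of gyration r = d / 4 = 184 / 4 = 46.0 mm
L_eff = 3000.0 mm
Slenderness ratio = L / r = 3000.0 / 46.0 = 65.22 (dimensionless)

65.22 (dimensionless)


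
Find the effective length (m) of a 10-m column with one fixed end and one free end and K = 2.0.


L_eff = K * L
= 2.0 * 10
= 20.0 m

20.0 m


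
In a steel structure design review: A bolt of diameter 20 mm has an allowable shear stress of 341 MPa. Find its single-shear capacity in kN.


A = pi * d^2 / 4 = pi * 20^2 / 4 = 314.1593 mm^2
V = f_v * A / 1000 = 341 * 314.1593 / 1000
= 107.1283 kN

107.1283 kN


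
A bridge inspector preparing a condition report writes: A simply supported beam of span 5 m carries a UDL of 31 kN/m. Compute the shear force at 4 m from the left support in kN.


R_A = w * L / 2 = 31 * 5 / 2 = 77.5 kN
V(x) = R_A - w * x = 77.5 - 31 * 4
= -46.5 kN

-46.5 kN


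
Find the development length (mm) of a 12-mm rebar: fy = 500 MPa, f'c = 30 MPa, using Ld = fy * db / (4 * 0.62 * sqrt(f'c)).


Ld = (fy * db) / (4 * 0.62 * sqrt(f'c))
= (500 * 12) / (4 * 0.62 * sqrt(30))
= 6000 / 13.5835
= 441.71 mm

441.71 mm


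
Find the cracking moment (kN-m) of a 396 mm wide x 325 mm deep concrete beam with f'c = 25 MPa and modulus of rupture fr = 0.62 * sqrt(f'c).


fr = 0.62 * sqrt(25) = 0.62 * 5.0 = 3.1 MPa
I = 396 * 325^3 / 12 = 1132828125.0 mm^4
y_t = 162.5 mm
M_cr = fr * I / y_t = 3.1 * 1132828125.0 / 162.5 N-mm
= 21.6109 kN-m

21.6109 kN-m


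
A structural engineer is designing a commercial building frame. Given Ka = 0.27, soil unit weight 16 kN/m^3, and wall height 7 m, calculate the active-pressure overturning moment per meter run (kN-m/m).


Pa = 0.5 * Ka * gamma * H^2
= 0.5 * 0.27 * 16 * 7^2
= 105.84 kN/m
Arm = H / 3 = 7 / 3 = 2.3333 m
Mo = Pa * arm = Pa * H / 3 = 105.84 * 7 / 3 = 246.96 kN-m/m

246.96 kN-m/m


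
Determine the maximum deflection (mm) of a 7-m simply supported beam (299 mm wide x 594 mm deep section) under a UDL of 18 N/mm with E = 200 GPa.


I = 299 * 594^3 / 12 = 5222149218.0 mm^4
L = 7000.0 mm, w = 18 N/mm, E = 200000.0 MPa
delta = 5 * w * L^4 / (384 * E * I)
= 5 * 18 * 7000.0^4 / (384 * 200000.0 * 5222149218.0)
= 0.5388 mm

0.5388 mm


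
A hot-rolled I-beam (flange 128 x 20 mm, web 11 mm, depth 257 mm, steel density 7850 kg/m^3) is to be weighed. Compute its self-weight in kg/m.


A_flanges = 2 * 128 * 20 = 5120 mm^2
A_web = (257 - 2 * 20) * 11 = 2387 mm^2
A_total = 5120 + 2387 = 7507 mm^2 = 0.007507 m^2
Weight = rho * A = 7850 * 0.007507 = 58.9299 kg/m

58.9299 kg/m


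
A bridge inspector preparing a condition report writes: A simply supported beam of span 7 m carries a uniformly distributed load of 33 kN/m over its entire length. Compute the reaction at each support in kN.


Total load = w * L = 33 * 7 = 231 kN
By symmetry, each reaction R = total / 2 = 231 / 2 = 115.5 kN

115.5 kN


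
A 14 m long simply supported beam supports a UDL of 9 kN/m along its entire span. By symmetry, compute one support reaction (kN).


Total load = w * L = 9 * 14 = 126 kN
By symmetry, each reaction R = total / 2 = 126 / 2 = 63.0 kN

63.0 kN


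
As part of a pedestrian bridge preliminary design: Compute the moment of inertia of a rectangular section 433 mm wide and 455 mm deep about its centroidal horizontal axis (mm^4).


I = b * h^3 / 12
= 433 * 455^3 / 12
= 433 * 94196375 / 12
= 3398919197.92 mm^4

3398919197.92 mm^4


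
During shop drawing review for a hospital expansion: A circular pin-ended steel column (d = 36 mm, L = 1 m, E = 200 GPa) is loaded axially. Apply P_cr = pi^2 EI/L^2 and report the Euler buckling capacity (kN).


I = pi * d^4 / 64 = 82447.96 mm^4
L = 1000.0 mm
P_cr = pi^2 * E * I / L^2
= 9.8696 * 200000.0 * 82447.96 / 1000.0^2
= 162745.75 N = 162.7457 kN

162.7457 kN


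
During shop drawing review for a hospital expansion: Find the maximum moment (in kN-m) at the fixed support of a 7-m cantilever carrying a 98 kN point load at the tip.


For a cantilever with a point load at the free end:
M_max = P * L = 98 * 7 = 686 kN-m

686 kN-m


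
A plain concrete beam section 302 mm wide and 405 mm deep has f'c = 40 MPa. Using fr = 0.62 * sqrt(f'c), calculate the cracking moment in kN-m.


fr = 0.62 * sqrt(40) = 0.62 * 6.3246 = 3.9212 MPa
I = 302 * 405^3 / 12 = 1671824812.5 mm^4
y_t = 202.5 mm
M_cr = fr * I / y_t = 3.9212 * 1671824812.5 / 202.5 N-mm
= 32.3733 kN-m

32.3733 kN-m


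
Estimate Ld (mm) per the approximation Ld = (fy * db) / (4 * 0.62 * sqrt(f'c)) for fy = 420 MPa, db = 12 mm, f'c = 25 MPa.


Ld = (fy * db) / (4 * 0.62 * sqrt(f'c))
= (420 * 12) / (4 * 0.62 * sqrt(25))
= 5040 / 12.4
= 406.45 mm

406.45 mm


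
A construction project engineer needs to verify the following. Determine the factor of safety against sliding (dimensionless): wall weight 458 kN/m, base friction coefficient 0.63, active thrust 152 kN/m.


Resisting force = mu * W = 0.63 * 458 = 288.54 kN/m
FOS = Resisting / Driving = 288.54 / 152
= 1.8983 (dimensionless)

1.8983 (dimensionless)


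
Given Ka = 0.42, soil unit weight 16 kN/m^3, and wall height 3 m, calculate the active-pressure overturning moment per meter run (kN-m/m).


Pa = 0.5 * Ka * gamma * H^2
= 0.5 * 0.42 * 16 * 3^2
= 30.24 kN/m
Arm = H / 3 = 3 / 3 = 1.0 m
Mo = Pa * arm = Pa * H / 3 = 30.24 * 3 / 3 = 30.24 kN-m/m

30.24 kN-m/m


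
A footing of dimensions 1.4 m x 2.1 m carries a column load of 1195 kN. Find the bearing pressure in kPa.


A = 1.4 * 2.1 = 2.94 m^2
q = P / A = 1195 / 2.94
= 406.4626 kPa

406.4626 kPa


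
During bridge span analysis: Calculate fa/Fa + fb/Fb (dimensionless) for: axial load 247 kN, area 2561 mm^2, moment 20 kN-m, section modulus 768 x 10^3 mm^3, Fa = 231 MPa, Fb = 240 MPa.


f_a = P / A = 247000.0 / 2561 = 96.4467 MPa
f_b = M / S = 20000000.0 / 768000.0 = 26.0417 MPa
Ratio = f_a / Fa + f_b / Fb
= 96.4467 / 231 + 26.0417 / 240
= 0.526 (dimensionless)

0.526 (dimensionless)


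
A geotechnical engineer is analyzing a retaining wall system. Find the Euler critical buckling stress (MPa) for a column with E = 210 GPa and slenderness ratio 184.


sigma_cr = pi^2 * E / lambda^2
= 9.8696 * 210000.0 / 184^2
= 9.8696 * 210000.0 / 33856
= 61.2186 MPa

61.2186 MPa


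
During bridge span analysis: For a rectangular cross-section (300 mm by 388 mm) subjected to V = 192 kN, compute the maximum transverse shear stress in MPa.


A = b * h = 300 * 388 = 116400 mm^2
V = 192 kN = 192000.0 N
tau_max = 1.5 * V / A = 1.5 * 192000.0 / 116400
= 2.4742 MPa

2.4742 MPa


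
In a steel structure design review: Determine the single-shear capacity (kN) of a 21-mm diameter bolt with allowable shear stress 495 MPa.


A = pi * d^2 / 4 = pi * 21^2 / 4 = 346.3606 mm^2
V = f_v * A / 1000 = 495 * 346.3606 / 1000
= 171.4485 kN

171.4485 kN


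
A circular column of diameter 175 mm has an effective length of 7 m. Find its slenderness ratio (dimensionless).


Radius of gyration r = d / 4 = 175 / 4 = 43.75 mm
L_eff = 7000.0 mm
Slenderness ratio = L / r = 7000.0 / 43.75 = 160.0 (dimensionless)

160.0 (dimensionless)


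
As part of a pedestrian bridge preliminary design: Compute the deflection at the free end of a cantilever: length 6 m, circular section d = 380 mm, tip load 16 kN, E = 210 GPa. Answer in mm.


I = pi * d^4 / 64 = pi * 380^4 / 64 = 1023538740.52 mm^4
L = 6000.0 mm, P = 16000.0 N, E = 210000.0 MPa
delta = P * L^3 / (3 * E * I)
= 16000.0 * 6000.0^3 / (3 * 210000.0 * 1023538740.52)
= 5.3596 mm

5.3596 mm


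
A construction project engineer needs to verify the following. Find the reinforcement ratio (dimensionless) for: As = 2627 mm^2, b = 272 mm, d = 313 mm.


rho = As / (b * d)
= 2627 / (272 * 313)
= 2627 / 85136
= 0.030857 (dimensionless)

0.030857 (dimensionless)


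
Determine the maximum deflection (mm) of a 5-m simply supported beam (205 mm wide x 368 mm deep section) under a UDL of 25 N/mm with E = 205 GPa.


I = 205 * 368^3 / 12 = 851365546.67 mm^4
L = 5000.0 mm, w = 25 N/mm, E = 205000.0 MPa
delta = 5 * w * L^4 / (384 * E * I)
= 5 * 25 * 5000.0^4 / (384 * 205000.0 * 851365546.67)
= 1.1657 mm

1.1657 mm


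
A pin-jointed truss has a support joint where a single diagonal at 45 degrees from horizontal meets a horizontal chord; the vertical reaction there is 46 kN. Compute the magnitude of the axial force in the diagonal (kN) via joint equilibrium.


At the joint, only the diagonal has a vertical component, so vertical equilibrium gives:
F * sin(45) = 46
F = 46 / sin(45)
= 46 / 0.707107
= 65.05 kN

65.05 kN


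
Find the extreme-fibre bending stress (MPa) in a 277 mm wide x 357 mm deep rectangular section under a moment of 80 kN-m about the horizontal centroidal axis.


I = b * h^3 / 12 = 277 * 357^3 / 12 = 1050275346.75 mm^4
y = h / 2 = 357 / 2 = 178.5 mm
M = 80 kN-m = 80000000.0 N-mm
sigma = M * y / I = 80000000.0 * 178.5 / 1050275346.75
= 13.6 MPa

13.6 MPa


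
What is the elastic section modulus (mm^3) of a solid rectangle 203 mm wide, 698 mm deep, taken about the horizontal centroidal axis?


S = b * h^2 / 6
= 203 * 698^2 / 6
= 203 * 487204 / 6
= 16483735.33 mm^3

16483735.33 mm^3


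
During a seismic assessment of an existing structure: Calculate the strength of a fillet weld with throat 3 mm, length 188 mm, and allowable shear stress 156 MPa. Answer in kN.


Strength = throat * length * allowable stress
= 3 * 188 * 156 N
= 87984 N
= 87.98 kN

87.98 kN


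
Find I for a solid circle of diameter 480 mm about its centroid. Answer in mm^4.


r = d / 2 = 480 / 2 = 240.0 mm
I = pi * r^4 / 4 = pi * 240.0^4 / 4
= 2605762610.59 mm^4

2605762610.59 mm^4


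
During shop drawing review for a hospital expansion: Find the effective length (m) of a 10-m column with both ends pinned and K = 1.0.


L_eff = K * L
= 1.0 * 10
= 10.0 m

10.0 m


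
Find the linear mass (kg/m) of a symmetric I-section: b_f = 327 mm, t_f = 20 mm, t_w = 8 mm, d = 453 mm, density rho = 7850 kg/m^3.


A_flanges = 2 * 327 * 20 = 13080 mm^2
A_web = (453 - 2 * 20) * 8 = 3304 mm^2
A_total = 13080 + 3304 = 16384 mm^2 = 0.016384 m^2
Weight = rho * A = 7850 * 0.016384 = 128.6144 kg/m

128.6144 kg/m


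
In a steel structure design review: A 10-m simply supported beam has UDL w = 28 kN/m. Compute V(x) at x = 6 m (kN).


R_A = w * L / 2 = 28 * 10 / 2 = 140.0 kN
V(x) = R_A - w * x = 140.0 - 28 * 6
= -28.0 kN

-28.0 kN


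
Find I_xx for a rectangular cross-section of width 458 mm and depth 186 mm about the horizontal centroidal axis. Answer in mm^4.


I = b * h^3 / 12
= 458 * 186^3 / 12
= 458 * 6434856 / 12
= 245597004.0 mm^4

245597004.0 mm^4


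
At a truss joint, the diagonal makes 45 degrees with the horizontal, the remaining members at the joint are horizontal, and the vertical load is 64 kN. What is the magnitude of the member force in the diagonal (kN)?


At the joint, only the diagonal has a vertical component, so vertical equilibrium gives:
F * sin(45) = 64
F = 64 / sin(45)
= 64 / 0.707107
= 90.51 kN

90.51 kN


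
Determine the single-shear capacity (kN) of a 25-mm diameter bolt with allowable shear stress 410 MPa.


A = pi * d^2 / 4 = pi * 25^2 / 4 = 490.8739 mm^2
V = f_v * A / 1000 = 410 * 490.8739 / 1000
= 201.2583 kN

201.2583 kN


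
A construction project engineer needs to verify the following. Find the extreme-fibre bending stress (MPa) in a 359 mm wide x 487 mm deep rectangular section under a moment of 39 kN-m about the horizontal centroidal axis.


I = b * h^3 / 12 = 359 * 487^3 / 12 = 3455413981.42 mm^4
y = h / 2 = 487 / 2 = 243.5 mm
M = 39 kN-m = 39000000.0 N-mm
sigma = M * y / I = 39000000.0 * 243.5 / 3455413981.42
= 2.75 MPa

2.75 MPa


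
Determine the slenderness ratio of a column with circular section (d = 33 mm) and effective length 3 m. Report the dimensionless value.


Radius of gyration r = d / 4 = 33 / 4 = 8.25 mm
L_eff = 3000.0 mm
Slenderness ratio = L / r = 3000.0 / 8.25 = 363.64 (dimensionless)

363.64 (dimensionless)


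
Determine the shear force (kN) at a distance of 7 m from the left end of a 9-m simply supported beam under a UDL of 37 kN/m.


R_A = w * L / 2 = 37 * 9 / 2 = 166.5 kN
V(x) = R_A - w * x = 166.5 - 37 * 7
= -92.5 kN

-92.5 kN


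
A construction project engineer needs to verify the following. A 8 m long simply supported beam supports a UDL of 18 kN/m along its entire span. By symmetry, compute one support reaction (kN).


Total load = w * L = 18 * 8 = 144 kN
By symmetry, each reaction R = total / 2 = 144 / 2 = 72.0 kN

72.0 kN


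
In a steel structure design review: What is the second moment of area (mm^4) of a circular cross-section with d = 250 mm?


r = d / 2 = 250 / 2 = 125.0 mm
I = pi * r^4 / 4 = pi * 125.0^4 / 4
= 191747598.49 mm^4

191747598.49 mm^4


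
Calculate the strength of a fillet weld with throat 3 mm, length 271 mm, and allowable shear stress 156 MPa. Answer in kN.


Strength = throat * length * allowable stress
= 3 * 271 * 156 N
= 126828 N
= 126.83 kN

126.83 kN


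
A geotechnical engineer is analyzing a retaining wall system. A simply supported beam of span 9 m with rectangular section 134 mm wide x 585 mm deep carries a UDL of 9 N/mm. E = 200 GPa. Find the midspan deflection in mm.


I = 134 * 585^3 / 12 = 2235584812.5 mm^4
L = 9000.0 mm, w = 9 N/mm, E = 200000.0 MPa
delta = 5 * w * L^4 / (384 * E * I)
= 5 * 9 * 9000.0^4 / (384 * 200000.0 * 2235584812.5)
= 1.7196 mm

1.7196 mm


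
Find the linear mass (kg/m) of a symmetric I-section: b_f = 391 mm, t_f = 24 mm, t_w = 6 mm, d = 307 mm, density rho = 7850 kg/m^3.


A_flanges = 2 * 391 * 24 = 18768 mm^2
A_web = (307 - 2 * 24) * 6 = 1554 mm^2
A_total = 18768 + 1554 = 20322 mm^2 = 0.020322 m^2
Weight = rho * A = 7850 * 0.020322 = 159.5277 kg/m

159.5277 kg/m


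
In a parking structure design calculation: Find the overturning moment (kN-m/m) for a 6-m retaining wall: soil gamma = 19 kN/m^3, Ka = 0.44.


Pa = 0.5 * Ka * gamma * H^2
= 0.5 * 0.44 * 19 * 6^2
= 150.48 kN/m
Arm = H / 3 = 6 / 3 = 2.0 m
Mo = Pa * arm = Pa * H / 3 = 150.48 * 6 / 3 = 300.96 kN-m/m

300.96 kN-m/m


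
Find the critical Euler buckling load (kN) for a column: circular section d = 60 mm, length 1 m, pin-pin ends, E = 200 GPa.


I = pi * d^4 / 64 = 636172.51 mm^4
L = 1000.0 mm
P_cr = pi^2 * E * I / L^2
= 9.8696 * 200000.0 * 636172.51 / 1000.0^2
= 1255754.21 N = 1255.7542 kN

1255.7542 kN


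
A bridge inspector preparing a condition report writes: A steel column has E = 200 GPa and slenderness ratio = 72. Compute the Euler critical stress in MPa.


sigma_cr = pi^2 * E / lambda^2
= 9.8696 * 200000.0 / 72^2
= 9.8696 * 200000.0 / 5184
= 380.7718 MPa

380.7718 MPa


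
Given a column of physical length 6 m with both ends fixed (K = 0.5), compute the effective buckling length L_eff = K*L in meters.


L_eff = K * L
= 0.5 * 6
= 3.0 m

3.0 m


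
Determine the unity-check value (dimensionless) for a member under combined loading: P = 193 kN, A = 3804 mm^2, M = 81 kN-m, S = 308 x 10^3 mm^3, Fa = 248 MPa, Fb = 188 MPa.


f_a = P / A = 193000.0 / 3804 = 50.7361 MPa
f_b = M / S = 81000000.0 / 308000.0 = 262.987 MPa
Ratio = f_a / Fa + f_b / Fb
= 50.7361 / 248 + 262.987 / 188
= 1.6034 (dimensionless)

1.6034 (dimensionless)


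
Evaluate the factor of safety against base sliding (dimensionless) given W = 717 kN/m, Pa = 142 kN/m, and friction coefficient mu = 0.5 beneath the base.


Resisting force = mu * W = 0.5 * 717 = 358.5 kN/m
FOS = Resisting / Driving = 358.5 / 142
= 2.5246 (dimensionless)

2.5246 (dimensionless)


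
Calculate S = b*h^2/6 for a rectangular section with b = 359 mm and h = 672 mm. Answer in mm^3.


S = b * h^2 / 6
= 359 * 672^2 / 6
= 359 * 451584 / 6
= 27019776.0 mm^3

27019776.0 mm^3


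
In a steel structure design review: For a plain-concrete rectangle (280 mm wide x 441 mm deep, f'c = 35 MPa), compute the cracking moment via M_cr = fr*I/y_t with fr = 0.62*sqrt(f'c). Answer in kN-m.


fr = 0.62 * sqrt(35) = 0.62 * 5.9161 = 3.668 MPa
I = 280 * 441^3 / 12 = 2001209490.0 mm^4
y_t = 220.5 mm
M_cr = fr * I / y_t = 3.668 * 2001209490.0 / 220.5 N-mm
= 33.2897 kN-m

33.2897 kN-m


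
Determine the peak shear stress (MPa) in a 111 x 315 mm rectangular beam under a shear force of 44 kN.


A = b * h = 111 * 315 = 34965 mm^2
V = 44 kN = 44000.0 N
tau_max = 1.5 * V / A = 1.5 * 44000.0 / 34965
= 1.8876 MPa

1.8876 MPa


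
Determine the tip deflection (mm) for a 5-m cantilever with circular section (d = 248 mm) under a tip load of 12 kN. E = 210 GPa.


I = pi * d^4 / 64 = pi * 248^4 / 64 = 185684914.5 mm^4
L = 5000.0 mm, P = 12000.0 N, E = 210000.0 MPa
delta = P * L^3 / (3 * E * I)
= 12000.0 * 5000.0^3 / (3 * 210000.0 * 185684914.5)
= 12.8225 mm

12.8225 mm


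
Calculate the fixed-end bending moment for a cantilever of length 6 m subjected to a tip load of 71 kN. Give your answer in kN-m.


For a cantilever with a point load at the free end:
M_max = P * L = 71 * 6 = 426 kN-m

426 kN-m


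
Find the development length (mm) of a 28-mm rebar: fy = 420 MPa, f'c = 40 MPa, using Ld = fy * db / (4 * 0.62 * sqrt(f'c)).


Ld = (fy * db) / (4 * 0.62 * sqrt(f'c))
= (420 * 28) / (4 * 0.62 * sqrt(40))
= 11760 / 15.6849
= 749.77 mm

749.77 mm


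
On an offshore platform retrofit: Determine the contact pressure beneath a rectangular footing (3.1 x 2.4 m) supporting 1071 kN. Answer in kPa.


A = 3.1 * 2.4 = 7.44 m^2
q = P / A = 1071 / 7.44
= 143.9516 kPa

143.9516 kPa


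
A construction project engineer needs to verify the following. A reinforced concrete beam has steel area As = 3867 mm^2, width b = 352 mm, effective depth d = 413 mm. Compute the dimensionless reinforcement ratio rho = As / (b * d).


rho = As / (b * d)
= 3867 / (352 * 413)
= 3867 / 145376
= 0.0266 (dimensionless)

0.0266 (dimensionless)


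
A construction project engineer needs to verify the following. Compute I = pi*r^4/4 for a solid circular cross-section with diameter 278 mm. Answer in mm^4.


r = d / 2 = 278 / 2 = 139.0 mm
I = pi * r^4 / 4 = pi * 139.0^4 / 4
= 293189952.0 mm^4

293189952.0 mm^4


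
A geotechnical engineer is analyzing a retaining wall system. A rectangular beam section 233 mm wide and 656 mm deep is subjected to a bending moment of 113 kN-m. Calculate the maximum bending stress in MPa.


I = b * h^3 / 12 = 233 * 656^3 / 12 = 5481333077.33 mm^4
y = h / 2 = 656 / 2 = 328.0 mm
M = 113 kN-m = 113000000.0 N-mm
sigma = M * y / I = 113000000.0 * 328.0 / 5481333077.33
= 6.76 MPa

6.76 MPa


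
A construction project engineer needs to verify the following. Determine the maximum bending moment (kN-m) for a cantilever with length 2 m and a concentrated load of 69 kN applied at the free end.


For a cantilever with a point load at the free end:
M_max = P * L = 69 * 2 = 138 kN-m

138 kN-m


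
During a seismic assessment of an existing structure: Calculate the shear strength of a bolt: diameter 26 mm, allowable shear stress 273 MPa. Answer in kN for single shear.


A = pi * d^2 / 4 = pi * 26^2 / 4 = 530.9292 mm^2
V = f_v * A / 1000 = 273 * 530.9292 / 1000
= 144.9437 kN

144.9437 kN


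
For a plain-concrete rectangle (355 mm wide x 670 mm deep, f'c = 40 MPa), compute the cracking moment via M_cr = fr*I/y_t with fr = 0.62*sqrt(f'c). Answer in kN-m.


fr = 0.62 * sqrt(40) = 0.62 * 6.3246 = 3.9212 MPa
I = 355 * 670^3 / 12 = 8897572083.33 mm^4
y_t = 335.0 mm
M_cr = fr * I / y_t = 3.9212 * 8897572083.33 / 335.0 N-mm
= 104.1474 kN-m

104.1474 kN-m


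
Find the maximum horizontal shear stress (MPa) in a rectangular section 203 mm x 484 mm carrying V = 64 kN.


A = b * h = 203 * 484 = 98252 mm^2
V = 64 kN = 64000.0 N
tau_max = 1.5 * V / A = 1.5 * 64000.0 / 98252
= 0.9771 MPa

0.9771 MPa


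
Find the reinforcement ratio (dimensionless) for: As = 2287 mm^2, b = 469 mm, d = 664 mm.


rho = As / (b * d)
= 2287 / (469 * 664)
= 2287 / 311416
= 0.007344 (dimensionless)

0.007344 (dimensionless)


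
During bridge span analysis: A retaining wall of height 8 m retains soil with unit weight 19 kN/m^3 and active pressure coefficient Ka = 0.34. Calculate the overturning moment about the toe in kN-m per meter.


Pa = 0.5 * Ka * gamma * H^2
= 0.5 * 0.34 * 19 * 8^2
= 206.72 kN/m
Arm = H / 3 = 8 / 3 = 2.6667 m
Mo = Pa * arm = Pa * H / 3 = 206.72 * 8 / 3 = 551.2533 kN-m/m

551.2533 kN-m/m


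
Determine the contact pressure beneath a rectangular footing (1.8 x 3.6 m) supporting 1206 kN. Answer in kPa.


A = 1.8 * 3.6 = 6.48 m^2
q = P / A = 1206 / 6.48
= 186.1111 kPa

186.1111 kPa


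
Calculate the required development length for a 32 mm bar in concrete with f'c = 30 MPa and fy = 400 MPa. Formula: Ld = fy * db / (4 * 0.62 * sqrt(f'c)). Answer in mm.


Ld = (fy * db) / (4 * 0.62 * sqrt(f'c))
= (400 * 32) / (4 * 0.62 * sqrt(30))
= 12800 / 13.5835
= 942.32 mm

942.32 mm


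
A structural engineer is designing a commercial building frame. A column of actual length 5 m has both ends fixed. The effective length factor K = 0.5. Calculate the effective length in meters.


L_eff = K * L
= 0.5 * 5
= 2.5 m

2.5 m


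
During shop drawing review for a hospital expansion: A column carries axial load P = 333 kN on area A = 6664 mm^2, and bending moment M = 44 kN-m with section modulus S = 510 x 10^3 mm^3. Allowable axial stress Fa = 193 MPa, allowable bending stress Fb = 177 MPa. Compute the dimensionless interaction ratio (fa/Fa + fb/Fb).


f_a = P / A = 333000.0 / 6664 = 49.97 MPa
f_b = M / S = 44000000.0 / 510000.0 = 86.2745 MPa
Ratio = f_a / Fa + f_b / Fb
= 49.97 / 193 + 86.2745 / 177
= 0.7463 (dimensionless)

0.7463 (dimensionless)


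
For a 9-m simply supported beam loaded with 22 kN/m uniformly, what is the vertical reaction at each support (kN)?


Total load = w * L = 22 * 9 = 198 kN
By symmetry, each reaction R = total / 2 = 198 / 2 = 99.0 kN

99.0 kN


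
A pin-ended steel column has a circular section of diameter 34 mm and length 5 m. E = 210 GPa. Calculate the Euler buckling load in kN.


I = pi * d^4 / 64 = 65597.24 mm^4
L = 5000.0 mm
P_cr = pi^2 * E * I / L^2
= 9.8696 * 210000.0 * 65597.24 / 5000.0^2
= 5438.32 N = 5.4383 kN

5.4383 kN


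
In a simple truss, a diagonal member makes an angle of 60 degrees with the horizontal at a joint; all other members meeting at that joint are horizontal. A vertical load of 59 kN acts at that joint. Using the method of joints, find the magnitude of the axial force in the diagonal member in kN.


At the joint, only the diagonal has a vertical component, so vertical equilibrium gives:
F * sin(60) = 59
F = 59 / sin(60)
= 59 / 0.866025
= 68.13 kN

68.13 kN


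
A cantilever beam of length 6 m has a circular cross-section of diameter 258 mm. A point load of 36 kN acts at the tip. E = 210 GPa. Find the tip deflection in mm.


I = pi * d^4 / 64 = pi * 258^4 / 64 = 217494722.14 mm^4
L = 6000.0 mm, P = 36000.0 N, E = 210000.0 MPa
delta = P * L^3 / (3 * E * I)
= 36000.0 * 6000.0^3 / (3 * 210000.0 * 217494722.14)
= 56.7501 mm

56.7501 mm


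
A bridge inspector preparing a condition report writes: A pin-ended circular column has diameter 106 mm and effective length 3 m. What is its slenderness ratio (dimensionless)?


Radius of gyration r = d / 4 = 106 / 4 = 26.5 mm
L_eff = 3000.0 mm
Slenderness ratio = L / r = 3000.0 / 26.5 = 113.21 (dimensionless)

113.21 (dimensionless)


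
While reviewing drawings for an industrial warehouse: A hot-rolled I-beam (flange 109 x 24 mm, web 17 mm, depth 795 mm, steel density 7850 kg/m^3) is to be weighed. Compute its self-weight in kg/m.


A_flanges = 2 * 109 * 24 = 5232 mm^2
A_web = (795 - 2 * 24) * 17 = 12699 mm^2
A_total = 5232 + 12699 = 17931 mm^2 = 0.017931 m^2
Weight = rho * A = 7850 * 0.017931 = 140.7584 kg/m

140.7584 kg/m


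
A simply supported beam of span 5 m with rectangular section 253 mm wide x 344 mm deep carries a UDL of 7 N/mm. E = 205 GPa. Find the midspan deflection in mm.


I = 253 * 344^3 / 12 = 858251562.67 mm^4
L = 5000.0 mm, w = 7 N/mm, E = 205000.0 MPa
delta = 5 * w * L^4 / (384 * E * I)
= 5 * 7 * 5000.0^4 / (384 * 205000.0 * 858251562.67)
= 0.3238 mm

0.3238 mm


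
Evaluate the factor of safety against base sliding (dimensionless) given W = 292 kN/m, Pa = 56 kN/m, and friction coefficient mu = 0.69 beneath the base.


Resisting force = mu * W = 0.69 * 292 = 201.48 kN/m
FOS = Resisting / Driving = 201.48 / 56
= 3.5979 (dimensionless)

3.5979 (dimensionless)


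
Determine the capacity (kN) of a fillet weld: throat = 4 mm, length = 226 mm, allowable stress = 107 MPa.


Strength = throat * length * allowable stress
= 4 * 226 * 107 N
= 96728 N
= 96.73 kN

96.73 kN


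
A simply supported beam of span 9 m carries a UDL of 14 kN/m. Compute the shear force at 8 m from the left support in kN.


R_A = w * L / 2 = 14 * 9 / 2 = 63.0 kN
V(x) = R_A - w * x = 63.0 - 14 * 8
= -49.0 kN

-49.0 kN
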